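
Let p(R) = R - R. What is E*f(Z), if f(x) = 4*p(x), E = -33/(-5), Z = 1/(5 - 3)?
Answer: 0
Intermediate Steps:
Z = ½ (Z = 1/2 = ½ ≈ 0.50000)
p(R) = 0
E = 33/5 (E = -33*(-⅕) = 33/5 ≈ 6.6000)
f(x) = 0 (f(x) = 4*0 = 0)
E*f(Z) = (33/5)*0 = 0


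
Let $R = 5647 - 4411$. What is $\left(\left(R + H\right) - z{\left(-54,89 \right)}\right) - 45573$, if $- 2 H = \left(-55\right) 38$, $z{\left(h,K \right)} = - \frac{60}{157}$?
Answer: $- \frac{6796784}{157} \approx -43292.0$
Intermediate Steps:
$z{\left(h,K \right)} = - \frac{60}{157}$ ($z{\left(h,K \right)} = \left(-60\right) \frac{1}{157} = - \frac{60}{157}$)
$R = 1236$
$H = 1045$ ($H = - \frac{\left(-55\right) 38}{2} = \left(- \frac{1}{2}\right) \left(-2090\right) = 1045$)
$\left(\left(R + H\right) - z{\left(-54,89 \right)}\right) - 45573 = \left(\left(1236 + 1045\right) - - \frac{60}{157}\right) - 45573 = \left(2281 + \frac{60}{157}\right) - 45573 = \frac{358177}{157} - 45573 = - \frac{6796784}{157}$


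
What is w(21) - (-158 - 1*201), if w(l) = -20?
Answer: 339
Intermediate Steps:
w(21) - (-158 - 1*201) = -20 - (-158 - 1*201) = -20 - (-158 - 201) = -20 - 1*(-359) = -20 + 359 = 339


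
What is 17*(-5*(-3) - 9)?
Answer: 102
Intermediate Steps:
17*(-5*(-3) - 9) = 17*(15 - 9) = 17*6 = 102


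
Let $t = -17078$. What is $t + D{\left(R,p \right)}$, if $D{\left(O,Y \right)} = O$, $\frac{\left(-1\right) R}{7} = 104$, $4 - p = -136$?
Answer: $-17806$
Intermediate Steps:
$p = 140$ ($p = 4 - -136 = 4 + 136 = 140$)
$R = -728$ ($R = \left(-7\right) 104 = -728$)
$t + D{\left(R,p \right)} = -17078 - 728 = -17806$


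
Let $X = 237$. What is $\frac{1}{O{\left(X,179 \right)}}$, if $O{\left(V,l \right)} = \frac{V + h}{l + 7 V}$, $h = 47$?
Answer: $\frac{919}{142} \approx 6.4718$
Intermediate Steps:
$O{\left(V,l \right)} = \frac{47 + V}{l + 7 V}$ ($O{\left(V,l \right)} = \frac{V + 47}{l + 7 V} = \frac{47 + V}{l + 7 V}$)
$\frac{1}{O{\left(X,179 \right)}} = \frac{1}{\frac{1}{179 + 7 \cdot 237} \left(47 + 237\right)} = \frac{1}{\frac{1}{179 + 1659} \cdot 284} = \frac{1}{\frac{1}{1838} \cdot 284} = \frac{1}{\frac{142}{919}} = \frac{919}{142}$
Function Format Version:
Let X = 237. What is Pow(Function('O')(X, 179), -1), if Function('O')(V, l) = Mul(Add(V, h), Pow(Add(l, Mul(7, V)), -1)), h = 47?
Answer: Rational(919, 142) ≈ 6.4718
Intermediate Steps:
Function('O')(V, l) = Mul(Pow(Add(l, Mul(7, V)), -1), Add(47, V)) (Function('O')(V, l) = Mul(Add(V, 47), Pow(Add(l, Mul(7, V)), -1)) = Mul(Add(47, V), Pow(Add(l, Mul(7, V)), -1)) = Mul(Pow(Add(l, Mul(7, V)), -1), Add(47, V)))
Pow(Function('O')(X, 179), -1) = Pow(Mul(Pow(Add(179, Mul(7, 237)), -1), Add(47, 237)), -1) = Pow(Mul(Pow(Add(179, 1659), -1), 284), -1) = Pow(Mul(Pow(1838, -1), 284), -1) = Pow(Mul(Rational(1, 1838), 284), -1) = Pow(Rational(142, 919), -1) = Rational(919, 142)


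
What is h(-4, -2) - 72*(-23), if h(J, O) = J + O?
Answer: 1650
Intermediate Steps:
h(-4, -2) - 72*(-23) = (-4 - 2) - 72*(-23) = -6 + 1656 = 1650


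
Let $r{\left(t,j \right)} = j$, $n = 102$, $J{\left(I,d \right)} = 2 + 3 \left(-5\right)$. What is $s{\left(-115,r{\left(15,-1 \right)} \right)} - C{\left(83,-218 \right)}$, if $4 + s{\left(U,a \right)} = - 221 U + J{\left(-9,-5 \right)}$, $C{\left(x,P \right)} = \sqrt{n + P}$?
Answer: $25398 - 2 i \sqrt{29} \approx 25398.0 - 10.77 i$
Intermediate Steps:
$J{\left(I,d \right)} = -13$ ($J{\left(I,d \right)} = 2 - 15 = -13$)
$C{\left(x,P \right)} = \sqrt{102 + P}$
$s{\left(U,a \right)} = -17 - 221 U$ ($s{\left(U,a \right)} = -4 - \left(13 + 221 U\right) = -17 - 221 U$)
$s{\left(-115,r{\left(15,-1 \right)} \right)} - C{\left(83,-218 \right)} = \left(-17 - -25415\right) - \sqrt{102 - 218} = \left(-17 + 25415\right) - \sqrt{-116} = 25398 - 2 i \sqrt{29}$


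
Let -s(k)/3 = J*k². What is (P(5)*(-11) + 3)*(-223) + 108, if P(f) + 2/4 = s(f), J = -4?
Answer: 1468225/2 ≈ 7.3411e+5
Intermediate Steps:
s(k) = 12*k² (s(k) = -(-12)*k² = 12*k²)
P(f) = -½ + 12*f²
(P(5)*(-11) + 3)*(-223) + 108 = ((-½ + 12*5²)*(-11) + 3)*(-223) + 108 = ((-½ + 12*25)*(-11) + 3)*(-223) + 108 = ((-½ + 300)*(-11) + 3)*(-223) + 108 = ((599/2)*(-11) + 3)*(-223) + 108 = (-6589/2 + 3)*(-223) + 108 = -6583/2*(-223) + 108 = 1468009/2 + 108 = 1468225/2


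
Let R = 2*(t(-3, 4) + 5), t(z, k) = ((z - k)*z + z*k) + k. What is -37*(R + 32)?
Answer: -2516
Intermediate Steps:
t(z, k) = k + k*z + z*(z - k) (t(z, k) = (z*(z - k) + k*z) + k = (k*z + z*(z - k)) + k = k + k*z + z*(z - k))
R = 36 (R = 2*((4 + (-3)²) + 5) = 2*((4 + 9) + 5) = 2*(13 + 5) = 2*18 = 36)
-37*(R + 32) = -37*(36 + 32) = -37*68 = -2516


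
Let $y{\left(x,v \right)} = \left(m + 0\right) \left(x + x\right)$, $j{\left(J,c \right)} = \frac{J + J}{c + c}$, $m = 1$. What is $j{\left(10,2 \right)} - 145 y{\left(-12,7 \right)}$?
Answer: $3485$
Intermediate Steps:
$j{\left(J,c \right)} = \frac{J}{c}$ ($j{\left(J,c \right)} = \frac{2 J}{2 c} = 2 J \frac{1}{2 c} = \frac{J}{c}$)
$y{\left(x,v \right)} = 2 x$ ($y{\left(x,v \right)} = \left(1 + 0\right) \left(x + x\right) = 1 \cdot 2 x = 2 x$)
$j{\left(10,2 \right)} - 145 y{\left(-12,7 \right)} = \frac{10}{2} - 145 \cdot 2 \left(-12\right) = 10 \cdot \frac{1}{2} - -3480 = 5 + 3480 = 3485$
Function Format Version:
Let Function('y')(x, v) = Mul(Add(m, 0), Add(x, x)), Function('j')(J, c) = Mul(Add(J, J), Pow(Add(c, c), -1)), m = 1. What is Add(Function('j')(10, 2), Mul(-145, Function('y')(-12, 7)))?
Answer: 3485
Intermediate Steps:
Function('j')(J, c) = Mul(J, Pow(c, -1)) (Function('j')(J, c) = Mul(Mul(2, J), Pow(Mul(2, c), -1)) = Mul(Mul(2, J), Mul(Rational(1, 2), Pow(c, -1))) = Mul(J, Pow(c, -1)))
Function('y')(x, v) = Mul(2, x) (Function('y')(x, v) = Mul(Add(1, 0), Add(x, x)) = Mul(1, Mul(2, x)) = Mul(2, x))
Add(Function('j')(10, 2), Mul(-145, Function('y')(-12, 7))) = Add(Mul(10, Pow(2, -1)), Mul(-145, Mul(2, -12))) = Add(Mul(10, Rational(1, 2)), Mul(-145, -24)) = Add(5, 3480) = 3485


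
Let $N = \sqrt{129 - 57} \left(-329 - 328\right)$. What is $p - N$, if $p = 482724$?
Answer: $482724 + 3942 \sqrt{2} \approx 4.883 \cdot 10^{5}$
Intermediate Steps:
$N = - 3942 \sqrt{2}$ ($N = \sqrt{72} \left(-657\right) = 6 \sqrt{2} \left(-657\right) = - 3942 \sqrt{2} \approx -5574.8$)
$p - N = 482724 - - 3942 \sqrt{2} = 482724 + 3942 \sqrt{2}$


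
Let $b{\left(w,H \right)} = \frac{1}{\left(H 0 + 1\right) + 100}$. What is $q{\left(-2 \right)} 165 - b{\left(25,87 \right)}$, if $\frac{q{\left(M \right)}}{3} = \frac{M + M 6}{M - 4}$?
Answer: $\frac{116654}{101} \approx 1155.0$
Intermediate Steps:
$b{\left(w,H \right)} = \frac{1}{101}$ ($b{\left(w,H \right)} = \frac{1}{\left(0 + 1\right) + 100} = \frac{1}{1 + 100} = \frac{1}{101}$)
$q{\left(M \right)} = \frac{21 M}{-4 + M}$ ($q{\left(M \right)} = 3 \frac{M + M 6}{M - 4} = 3 \frac{M + 6 M}{-4 + M} = 3 \frac{7 M}{-4 + M} = \frac{21 M}{-4 + M}$)
$q{\left(-2 \right)} 165 - b{\left(25,87 \right)} = 21 \left(-2\right) \frac{1}{-4 - 2} \cdot 165 - \frac{1}{101} = 21 \left(-2\right) \frac{1}{-6} \cdot 165 - \frac{1}{101} = 21 \left(-2\right) \left(- \frac{1}{6}\right) 165 - \frac{1}{101} = 7 \cdot 165 - \frac{1}{101} = 1155 - \frac{1}{101} = \frac{116654}{101}$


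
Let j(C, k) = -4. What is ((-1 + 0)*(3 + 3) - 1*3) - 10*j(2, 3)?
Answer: 31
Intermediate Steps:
((-1 + 0)*(3 + 3) - 1*3) - 10*j(2, 3) = ((-1 + 0)*(3 + 3) - 1*3) - 10*(-4) = (-1*6 - 3) + 40 = (-6 - 3) + 40 = -9 + 40 = 31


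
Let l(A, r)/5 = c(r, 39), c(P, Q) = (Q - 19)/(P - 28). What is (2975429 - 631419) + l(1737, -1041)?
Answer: 2505746590/1069 ≈ 2.3440e+6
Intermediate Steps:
c(P, Q) = (-19 + Q)/(-28 + P)
l(A, r) = 100/(-28 + r) (l(A, r) = 5*((-19 + 39)/(-28 + r)) = 5*(20/(-28 + r)) = 100/(-28 + r))
(2975429 - 631419) + l(1737, -1041) = (2975429 - 631419) + 100/(-28 - 1041) = 2344010 + 100/(-1069) = 2344010 + 100*(-1/1069) = 2344010 - 100/1069 = 2505746590/1069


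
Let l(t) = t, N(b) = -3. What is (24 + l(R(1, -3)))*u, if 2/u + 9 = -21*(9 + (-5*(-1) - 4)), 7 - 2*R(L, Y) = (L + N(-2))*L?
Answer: -19/73 ≈ -0.26027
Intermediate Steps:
R(L, Y) = 7/2 - L*(-3 + L)/2 (R(L, Y) = 7/2 - (L - 3)*L/2 = 7/2 - (-3 + L)*L/2 = 7/2 - L*(-3 + L)/2)
u = -2/219 (u = 2/(-9 - 21*(9 + (-5*(-1) - 4))) = 2/(-9 - 21*(9 + (5 - 4))) = 2/(-9 - 21*(9 + 1)) = 2/(-9 - 21*10) = 2/(-9 - 210) = 2/(-219) = 2*(-1/219) = -2/219 ≈ -0.0091324)
(24 + l(R(1, -3)))*u = (24 + (7/2 - 1/2*1**2 + (3/2)*1))*(-2/219) = (24 + (7/2 - 1/2*1 + 3/2))*(-2/219) = (24 + (7/2 - 1/2 + 3/2))*(-2/219) = (24 + 9/2)*(-2/219) = (57/2)*(-2/219) = -19/73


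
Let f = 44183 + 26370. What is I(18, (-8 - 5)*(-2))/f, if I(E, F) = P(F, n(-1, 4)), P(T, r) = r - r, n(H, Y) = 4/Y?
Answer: 0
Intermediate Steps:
P(T, r) = 0
I(E, F) = 0
f = 70553
I(18, (-8 - 5)*(-2))/f = 0/70553 = 0*(1/70553) = 0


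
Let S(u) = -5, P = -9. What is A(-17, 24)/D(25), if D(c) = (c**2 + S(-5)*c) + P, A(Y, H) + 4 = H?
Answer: 20/491 ≈ 0.040733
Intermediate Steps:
A(Y, H) = -4 + H
D(c) = -9 + c**2 - 5*c (D(c) = (c**2 - 5*c) - 9 = -9 + c**2 - 5*c)
A(-17, 24)/D(25) = (-4 + 24)/(-9 + 25**2 - 5*25) = 20/(-9 + 625 - 125) = 20/491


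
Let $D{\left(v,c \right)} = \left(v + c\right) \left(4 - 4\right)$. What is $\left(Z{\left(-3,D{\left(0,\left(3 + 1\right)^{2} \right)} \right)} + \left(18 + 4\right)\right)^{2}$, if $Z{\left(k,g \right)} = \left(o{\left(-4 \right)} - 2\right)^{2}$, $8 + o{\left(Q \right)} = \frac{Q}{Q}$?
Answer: $10609$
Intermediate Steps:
$o{\left(Q \right)} = -7$ ($o{\left(Q \right)} = -8 + \frac{Q}{Q} = -8 + 1 = -7$)
$D{\left(v,c \right)} = 0$ ($D{\left(v,c \right)} = \left(c + v\right) 0 = 0$)
$Z{\left(k,g \right)} = 81$ ($Z{\left(k,g \right)} = \left(-7 - 2\right)^{2} = \left(-9\right)^{2} = 81$)
$\left(Z{\left(-3,D{\left(0,\left(3 + 1\right)^{2} \right)} \right)} + \left(18 + 4\right)\right)^{2} = \left(81 + \left(18 + 4\right)\right)^{2} = \left(81 + 22\right)^{2} = 103^{2} = 10609$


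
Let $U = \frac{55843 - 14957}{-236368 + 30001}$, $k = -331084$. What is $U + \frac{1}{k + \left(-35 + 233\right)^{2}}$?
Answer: $- \frac{11934012047}{60234399960} \approx -0.19813$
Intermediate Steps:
$U = - \frac{40886}{206367}$ ($U = \frac{40886}{-206367} = 40886 \left(- \frac{1}{206367}\right) = - \frac{40886}{206367} \approx -0.19812$)
$U + \frac{1}{k + \left(-35 + 233\right)^{2}} = - \frac{40886}{206367} + \frac{1}{-331084 + \left(-35 + 233\right)^{2}} = - \frac{40886}{206367} + \frac{1}{-331084 + 198^{2}} = - \frac{40886}{206367} + \frac{1}{-331084 + 39204} = - \frac{40886}{206367} + \frac{1}{-291880} = - \frac{40886}{206367} - \frac{1}{291880} = - \frac{11934012047}{60234399960}$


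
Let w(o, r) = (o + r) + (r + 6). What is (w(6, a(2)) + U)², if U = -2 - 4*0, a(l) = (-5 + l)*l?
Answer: 4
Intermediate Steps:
a(l) = l*(-5 + l)
w(o, r) = 6 + o + 2*r (w(o, r) = (o + r) + (6 + r) = 6 + o + 2*r)
U = -2 (U = -2 + 0 = -2)
(w(6, a(2)) + U)² = ((6 + 6 + 2*(2*(-5 + 2))) - 2)² = ((6 + 6 + 2*(2*(-3))) - 2)² = ((6 + 6 + 2*(-6)) - 2)² = ((6 + 6 - 12) - 2)² = (0 - 2)² = (-2)² = 4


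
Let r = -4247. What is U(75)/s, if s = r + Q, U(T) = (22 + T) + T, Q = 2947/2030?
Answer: -49880/1231209 ≈ -0.040513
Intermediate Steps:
Q = 421/290 (Q = 2947*(1/2030) = 421/290 ≈ 1.4517)
U(T) = 22 + 2*T
s = -1231209/290 (s = -4247 + 421/290 = -1231209/290 ≈ -4245.5)
U(75)/s = (22 + 2*75)/(-1231209/290) = (22 + 150)*(-290/1231209) = 172*(-290/1231209) = -49880/1231209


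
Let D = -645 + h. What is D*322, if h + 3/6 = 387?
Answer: -83237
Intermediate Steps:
h = 773/2 (h = -1/2 + 387 = 773/2 ≈ 386.50)
D = -517/2 (D = -645 + 773/2 = -517/2 ≈ -258.50)
D*322 = -517/2*322 = -83237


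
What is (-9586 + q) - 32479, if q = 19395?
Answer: -22670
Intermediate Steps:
(-9586 + q) - 32479 = (-9586 + 19395) - 32479 = 9809 - 32479 = -22670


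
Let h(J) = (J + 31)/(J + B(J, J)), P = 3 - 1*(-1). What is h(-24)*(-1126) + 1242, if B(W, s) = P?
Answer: 16361/10 ≈ 1636.1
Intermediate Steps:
P = 4 (P = 3 + 1 = 4)
B(W, s) = 4
h(J) = (31 + J)/(4 + J) (h(J) = (J + 31)/(J + 4) = (31 + J)/(4 + J))
h(-24)*(-1126) + 1242 = ((31 - 24)/(4 - 24))*(-1126) + 1242 = (7/(-20))*(-1126) + 1242 = -1/20*7*(-1126) + 1242 = -7/20*(-1126) + 1242 = 3941/10 + 1242 = 16361/10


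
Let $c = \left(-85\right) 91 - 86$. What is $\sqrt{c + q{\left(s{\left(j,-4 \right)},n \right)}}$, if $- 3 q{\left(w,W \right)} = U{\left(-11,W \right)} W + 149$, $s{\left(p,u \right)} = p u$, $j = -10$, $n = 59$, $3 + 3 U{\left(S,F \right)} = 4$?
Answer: $\frac{i \sqrt{70895}}{3} \approx 88.754 i$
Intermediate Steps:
$U{\left(S,F \right)} = \frac{1}{3}$ ($U{\left(S,F \right)} = -1 + \frac{1}{3} \cdot 4 = -1 + \frac{4}{3} = \frac{1}{3}$)
$q{\left(w,W \right)} = - \frac{149}{3} - \frac{W}{9}$ ($q{\left(w,W \right)} = - \frac{\frac{W}{3} + 149}{3} = - \frac{149 + \frac{W}{3}}{3} = - \frac{149}{3} - \frac{W}{9}$)
$c = -7821$ ($c = -7735 - 86 = -7821$)
$\sqrt{c + q{\left(s{\left(j,-4 \right)},n \right)}} = \sqrt{-7821 - \frac{506}{9}} = \sqrt{- \frac{70895}{9}} = \frac{i \sqrt{70895}}{3}$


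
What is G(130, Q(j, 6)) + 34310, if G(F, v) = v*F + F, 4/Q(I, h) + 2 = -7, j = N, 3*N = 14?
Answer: 309440/9 ≈ 34382.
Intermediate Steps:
N = 14/3 (N = (1/3)*14 = 14/3 ≈ 4.6667)
j = 14/3 ≈ 4.6667
Q(I, h) = -4/9 (Q(I, h) = 4/(-2 - 7) = 4/(-9) = 4*(-1/9) = -4/9)
G(F, v) = F + F*v (G(F, v) = F*v + F = F + F*v)
G(130, Q(j, 6)) + 34310 = 130*(1 - 4/9) + 34310 = 130*(5/9) + 34310 = 650/9 + 34310 = 309440/9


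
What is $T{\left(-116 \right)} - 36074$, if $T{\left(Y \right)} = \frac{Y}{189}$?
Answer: $- \frac{6818102}{189} \approx -36075.0$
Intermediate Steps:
$T{\left(Y \right)} = \frac{Y}{189}$ ($T{\left(Y \right)} = Y \frac{1}{189} = \frac{Y}{189}$)
$T{\left(-116 \right)} - 36074 = \frac{1}{189} \left(-116\right) - 36074 = - \frac{116}{189} - 36074 = - \frac{6818102}{189}$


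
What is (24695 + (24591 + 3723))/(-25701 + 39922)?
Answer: 53009/14221 ≈ 3.7275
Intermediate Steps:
(24695 + (24591 + 3723))/(-25701 + 39922) = (24695 + 28314)/14221 = 53009*(1/14221) = 53009/14221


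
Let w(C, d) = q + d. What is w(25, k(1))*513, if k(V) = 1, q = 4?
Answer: 2565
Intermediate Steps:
w(C, d) = 4 + d
w(25, k(1))*513 = (4 + 1)*513 = 5*513 = 2565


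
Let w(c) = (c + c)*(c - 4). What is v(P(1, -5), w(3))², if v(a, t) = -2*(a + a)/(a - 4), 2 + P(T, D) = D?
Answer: 784/121 ≈ 6.4793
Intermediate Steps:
w(c) = 2*c*(-4 + c) (w(c) = (2*c)*(-4 + c) = 2*c*(-4 + c))
P(T, D) = -2 + D
v(a, t) = -4*a/(-4 + a) (v(a, t) = -2*2*a/(-4 + a) = -4*a/(-4 + a))
v(P(1, -5), w(3))² = (-4*(-2 - 5)/(-4 + (-2 - 5)))² = (-4*(-7)/(-4 - 7))² = (-4*(-7)/(-11))² = (-4*(-7)*(-1/11))² = (-28/11)² = 784/121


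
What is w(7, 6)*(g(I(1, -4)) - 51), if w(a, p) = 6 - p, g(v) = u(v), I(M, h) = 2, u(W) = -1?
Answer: 0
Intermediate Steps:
g(v) = -1
w(7, 6)*(g(I(1, -4)) - 51) = (6 - 1*6)*(-1 - 51) = (6 - 6)*(-52) = 0*(-52) = 0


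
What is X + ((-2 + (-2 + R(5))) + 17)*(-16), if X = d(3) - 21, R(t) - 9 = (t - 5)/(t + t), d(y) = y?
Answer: -370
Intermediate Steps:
R(t) = 9 + (-5 + t)/(2*t) (R(t) = 9 + (t - 5)/(t + t) = 9 + (-5 + t)/((2*t)) = 9 + (-5 + t)*(1/(2*t)) = 9 + (-5 + t)/(2*t))
X = -18 (X = 3 - 21 = -18)
X + ((-2 + (-2 + R(5))) + 17)*(-16) = -18 + ((-2 + (-2 + (½)*(-5 + 19*5)/5)) + 17)*(-16) = -18 + ((-2 + (-2 + (½)*(⅕)*(-5 + 95))) + 17)*(-16) = -18 + ((-2 + (-2 + (½)*(⅕)*90)) + 17)*(-16) = -18 + ((-2 + (-2 + 9)) + 17)*(-16) = -18 + ((-2 + 7) + 17)*(-16) = -18 + (5 + 17)*(-16) = -18 + 22*(-16) = -18 - 352 = -370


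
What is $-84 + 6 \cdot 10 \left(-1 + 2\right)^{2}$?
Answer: $-24$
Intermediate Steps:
$-84 + 6 \cdot 10 \left(-1 + 2\right)^{2} = -84 + 60 \cdot 1^{2} = -84 + 60 \cdot 1 = -84 + 60 = -24$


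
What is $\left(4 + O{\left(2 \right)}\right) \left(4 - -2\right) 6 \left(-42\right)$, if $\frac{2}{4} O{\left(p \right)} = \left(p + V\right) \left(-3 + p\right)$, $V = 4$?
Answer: $12096$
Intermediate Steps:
$O{\left(p \right)} = 2 \left(-3 + p\right) \left(4 + p\right)$ ($O{\left(p \right)} = 2 \left(p + 4\right) \left(-3 + p\right) = 2 \left(4 + p\right) \left(-3 + p\right) = 2 \left(-3 + p\right) \left(4 + p\right)$)
$\left(4 + O{\left(2 \right)}\right) \left(4 - -2\right) 6 \left(-42\right) = \left(4 + \left(-24 + 2 \cdot 2 + 2 \cdot 2^{2}\right)\right) \left(4 - -2\right) 6 \left(-42\right) = \left(4 + \left(-24 + 4 + 2 \cdot 4\right)\right) \left(4 + 2\right) 6 \left(-42\right) = \left(4 + \left(-24 + 4 + 8\right)\right) 6 \cdot 6 \left(-42\right) = \left(4 - 12\right) 36 \left(-42\right) = \left(-8\right) 36 \left(-42\right) = \left(-288\right) \left(-42\right) = 12096$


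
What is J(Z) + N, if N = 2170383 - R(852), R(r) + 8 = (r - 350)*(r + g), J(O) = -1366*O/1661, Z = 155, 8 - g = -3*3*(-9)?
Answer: 2955260383/1661 ≈ 1.7792e+6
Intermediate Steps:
g = -73 (g = 8 - (-3*3)*(-9) = 8 - (-9)*(-9) = 8 - 1*81 = 8 - 81 = -73)
J(O) = -1366*O/1661
R(r) = -8 + (-350 + r)*(-73 + r) (R(r) = -8 + (r - 350)*(r - 73) = -8 + (-350 + r)*(-73 + r))
N = 1779333 (N = 2170383 - (25542 + 852² - 423*852) = 2170383 - (25542 + 725904 - 360396) = 2170383 - 1*391050 = 2170383 - 391050 = 1779333)
J(Z) + N = -1366/1661*155 + 1779333 = -211730/1661 + 1779333 = 2955260383/1661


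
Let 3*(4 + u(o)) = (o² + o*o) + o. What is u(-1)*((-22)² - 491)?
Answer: 77/3 ≈ 25.667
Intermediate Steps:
u(o) = -4 + o/3 + 2*o²/3 (u(o) = -4 + ((o² + o*o) + o)/3 = -4 + ((o² + o²) + o)/3 = -4 + (2*o² + o)/3 = -4 + (o + 2*o²)/3 = -4 + (o/3 + 2*o²/3) = -4 + o/3 + 2*o²/3)
u(-1)*((-22)² - 491) = (-4 + (⅓)*(-1) + (⅔)*(-1)²)*((-22)² - 491) = (-4 - ⅓ + (⅔)*1)*(484 - 491) = (-4 - ⅓ + ⅔)*(-7) = -11/3*(-7) = 77/3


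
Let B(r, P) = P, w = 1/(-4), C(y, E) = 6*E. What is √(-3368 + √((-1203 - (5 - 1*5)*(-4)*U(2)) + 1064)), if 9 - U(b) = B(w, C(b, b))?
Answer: √(-3368 + I*√139) ≈ 0.1016 + 58.035*I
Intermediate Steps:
w = -¼ ≈ -0.25000
U(b) = 9 - 6*b
√(-3368 + √((-1203 - (5 - 1*5)*(-4)*U(2)) + 1064)) = √(-3368 + √((-1203 - (5 - 1*5)*(-4)*(9 - 6*2)) + 1064)) = √(-3368 + √((-1203 - (5 - 5)*(-4)*(9 - 12)) + 1064)) = √(-3368 + √((-1203 - 0*(-4)*(-3)) + 1064)) = √(-3368 + √((-1203 - 0*(-3)) + 1064)) = √(-3368 + √((-1203 - 1*0) + 1064)) = √(-3368 + √((-1203 + 0) + 1064)) = √(-3368 + √(-1203 + 1064)) = √(-3368 + √(-139)) = √(-3368 + I*√139)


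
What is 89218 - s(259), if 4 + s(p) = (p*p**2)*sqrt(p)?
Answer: 89222 - 17373979*sqrt(259) ≈ -2.7952e+8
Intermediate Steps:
s(p) = -4 + p**(7/2) (s(p) = -4 + (p*p**2)*sqrt(p) = -4 + p**3*sqrt(p) = -4 + p**(7/2))
89218 - s(259) = 89218 - (-4 + 259**(7/2)) = 89218 - (-4 + 17373979*sqrt(259)) = 89218 + (4 - 17373979*sqrt(259)) = 89222 - 17373979*sqrt(259)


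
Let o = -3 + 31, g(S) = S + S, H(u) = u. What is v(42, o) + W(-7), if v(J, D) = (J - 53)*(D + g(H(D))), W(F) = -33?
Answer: -957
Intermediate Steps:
g(S) = 2*S
o = 28
v(J, D) = 3*D*(-53 + J) (v(J, D) = (J - 53)*(D + 2*D) = (-53 + J)*(3*D) = 3*D*(-53 + J))
v(42, o) + W(-7) = 3*28*(-53 + 42) - 33 = 3*28*(-11) - 33 = -924 - 33 = -957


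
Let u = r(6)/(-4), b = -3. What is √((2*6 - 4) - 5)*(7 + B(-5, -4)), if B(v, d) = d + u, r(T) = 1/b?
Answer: 37*√3/12 ≈ 5.3405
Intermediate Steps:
r(T) = -⅓ (r(T) = 1/(-3) = -⅓)
u = 1/12 (u = -⅓/(-4) = -⅓*(-¼) = 1/12 ≈ 0.083333)
B(v, d) = 1/12 + d (B(v, d) = d + 1/12 = 1/12 + d)
√((2*6 - 4) - 5)*(7 + B(-5, -4)) = √((2*6 - 4) - 5)*(7 + (1/12 - 4)) = √((12 - 4) - 5)*(7 - 47/12) = √(8 - 5)*(37/12) = √3*(37/12) = 37*√3/12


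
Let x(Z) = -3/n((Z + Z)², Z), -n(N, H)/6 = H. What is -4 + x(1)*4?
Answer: -2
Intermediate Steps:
n(N, H) = -6*H
x(Z) = 1/(2*Z) (x(Z) = -3*(-1/(6*Z)) = -(-1)/(2*Z) = 1/(2*Z))
-4 + x(1)*4 = -4 + ((½)/1)*4 = -4 + ((½)*1)*4 = -4 + (½)*4 = -4 + 2 = -2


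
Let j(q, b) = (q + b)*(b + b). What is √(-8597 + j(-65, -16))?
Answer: I*√6005 ≈ 77.492*I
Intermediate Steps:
j(q, b) = 2*b*(b + q) (j(q, b) = (b + q)*(2*b) = 2*b*(b + q))
√(-8597 + j(-65, -16)) = √(-8597 + 2*(-16)*(-16 - 65)) = √(-8597 + 2*(-16)*(-81)) = √(-8597 + 2592) = √(-6005) = I*√6005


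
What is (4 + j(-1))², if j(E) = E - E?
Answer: 16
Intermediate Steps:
j(E) = 0
(4 + j(-1))² = (4 + 0)² = 4² = 16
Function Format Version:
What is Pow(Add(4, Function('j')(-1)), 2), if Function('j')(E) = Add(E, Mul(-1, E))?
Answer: 16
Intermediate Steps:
Function('j')(E) = 0
Pow(Add(4, Function('j')(-1)), 2) = Pow(Add(4, 0), 2) = Pow(4, 2) = 16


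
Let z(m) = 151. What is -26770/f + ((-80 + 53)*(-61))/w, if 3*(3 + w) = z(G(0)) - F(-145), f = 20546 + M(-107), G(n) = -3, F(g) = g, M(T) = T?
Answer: 93306109/5865993 ≈ 15.906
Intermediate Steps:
f = 20439 (f = 20546 - 107 = 20439)
w = 287/3 (w = -3 + (151 - 1*(-145))/3 = -3 + (151 + 145)/3 = -3 + (1/3)*296 = -3 + 296/3 = 287/3 ≈ 95.667)
-26770/f + ((-80 + 53)*(-61))/w = -26770/20439 + ((-80 + 53)*(-61))/(287/3) = -26770*1/20439 - 27*(-61)*(3/287) = -26770/20439 + 1647*(3/287) = -26770/20439 + 4941/287 = 93306109/5865993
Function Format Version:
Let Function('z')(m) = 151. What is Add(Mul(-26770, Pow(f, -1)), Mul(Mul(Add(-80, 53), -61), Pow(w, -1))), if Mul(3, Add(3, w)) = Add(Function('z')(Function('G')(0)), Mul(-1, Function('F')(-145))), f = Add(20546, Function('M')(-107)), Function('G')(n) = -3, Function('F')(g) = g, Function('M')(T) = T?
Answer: Rational(93306109, 5865993) ≈ 15.906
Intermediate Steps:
f = 20439 (f = Add(20546, -107) = 20439)
w = Rational(287, 3) (w = Add(-3, Mul(Rational(1, 3), Add(151, Mul(-1, -145)))) = Add(-3, Mul(Rational(1, 3), Add(151, 145))) = Add(-3, Mul(Rational(1, 3), 296)) = Add(-3, Rational(296, 3)) = Rational(287, 3) ≈ 95.667)
Add(Mul(-26770, Pow(f, -1)), Mul(Mul(Add(-80, 53), -61), Pow(w, -1))) = Add(Mul(-26770, Pow(20439, -1)), Mul(Mul(Add(-80, 53), -61), Pow(Rational(287, 3), -1))) = Add(Mul(-26770, Rational(1, 20439)), Mul(Mul(-27, -61), Rational(3, 287))) = Add(Rational(-26770, 20439), Mul(1647, Rational(3, 287))) = Add(Rational(-26770, 20439), Rational(4941, 287)) = Rational(93306109, 5865993)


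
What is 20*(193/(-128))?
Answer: -965/32 ≈ -30.156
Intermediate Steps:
20*(193/(-128)) = 20*(193*(-1/128)) = 20*(-193/128) = -965/32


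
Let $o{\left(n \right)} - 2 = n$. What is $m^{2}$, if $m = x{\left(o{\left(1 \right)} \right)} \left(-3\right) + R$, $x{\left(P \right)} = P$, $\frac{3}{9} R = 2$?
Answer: $9$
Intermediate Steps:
$R = 6$ ($R = 3 \cdot 2 = 6$)
$o{\left(n \right)} = 2 + n$
$m = -3$ ($m = \left(2 + 1\right) \left(-3\right) + 6 = 3 \left(-3\right) + 6 = -9 + 6 = -3$)
$m^{2} = \left(-3\right)^{2} = 9$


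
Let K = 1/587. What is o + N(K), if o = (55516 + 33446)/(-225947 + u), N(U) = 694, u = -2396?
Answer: 158381080/228343 ≈ 693.61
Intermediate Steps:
K = 1/587 ≈ 0.0017036
o = -88962/228343 (o = (55516 + 33446)/(-225947 - 2396) = 88962/(-228343) = 88962*(-1/228343) = -88962/228343 ≈ -0.38960)
o + N(K) = -88962/228343 + 694 = 158381080/228343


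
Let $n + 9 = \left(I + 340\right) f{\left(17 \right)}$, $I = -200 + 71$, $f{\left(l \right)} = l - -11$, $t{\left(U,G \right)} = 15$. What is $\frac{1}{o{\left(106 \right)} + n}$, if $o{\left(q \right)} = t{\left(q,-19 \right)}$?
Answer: $\frac{1}{5914} \approx 0.00016909$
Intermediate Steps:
$o{\left(q \right)} = 15$
$f{\left(l \right)} = 11 + l$ ($f{\left(l \right)} = l + 11 = 11 + l$)
$I = -129$
$n = 5899$ ($n = -9 + \left(-129 + 340\right) \left(11 + 17\right) = -9 + 211 \cdot 28 = -9 + 5908 = 5899$)
$\frac{1}{o{\left(106 \right)} + n} = \frac{1}{15 + 5899} = \frac{1}{5914}$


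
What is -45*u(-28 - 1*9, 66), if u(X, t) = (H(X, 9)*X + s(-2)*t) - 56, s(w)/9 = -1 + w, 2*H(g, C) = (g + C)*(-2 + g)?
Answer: 991800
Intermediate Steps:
H(g, C) = (-2 + g)*(C + g)/2 (H(g, C) = ((g + C)*(-2 + g))/2 = ((C + g)*(-2 + g))/2 = ((-2 + g)*(C + g))/2 = (-2 + g)*(C + g)/2)
s(w) = -9 + 9*w (s(w) = 9*(-1 + w) = -9 + 9*w)
u(X, t) = -56 - 27*t + X*(-9 + X²/2 + 7*X/2) (u(X, t) = ((X²/2 - 1*9 - X + (½)*9*X)*X + (-9 + 9*(-2))*t) - 56 = ((X²/2 - 9 - X + 9*X/2)*X + (-9 - 18)*t) - 56 = ((-9 + X²/2 + 7*X/2)*X - 27*t) - 56 = (X*(-9 + X²/2 + 7*X/2) - 27*t) - 56 = (-27*t + X*(-9 + X²/2 + 7*X/2)) - 56 = -56 - 27*t + X*(-9 + X²/2 + 7*X/2))
-45*u(-28 - 1*9, 66) = -45*(-56 - 27*66 + (-28 - 1*9)*(-18 + (-28 - 1*9)² + 7*(-28 - 1*9))/2) = -45*(-56 - 1782 + (-28 - 9)*(-18 + (-28 - 9)² + 7*(-28 - 9))/2) = -45*(-56 - 1782 + (½)*(-37)*(-18 + (-37)² + 7*(-37))) = -45*(-56 - 1782 + (½)*(-37)*(-18 + 1369 - 259)) = -45*(-56 - 1782 + (½)*(-37)*1092) = -45*(-56 - 1782 - 20202) = -45*(-22040) = 991800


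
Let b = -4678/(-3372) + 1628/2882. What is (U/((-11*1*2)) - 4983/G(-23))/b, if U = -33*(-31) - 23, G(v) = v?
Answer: 9566369058/109086769 ≈ 87.695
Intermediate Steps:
U = 1000 (U = 1023 - 23 = 1000)
b = 431173/220866 (b = -4678*(-1/3372) + 1628*(1/2882) = 2339/1686 + 74/131 = 431173/220866 ≈ 1.9522)
(U/((-11*1*2)) - 4983/G(-23))/b = (1000/((-11*1*2)) - 4983/(-23))/(431173/220866) = (1000/((-11*2)) - 4983*(-1/23))*(220866/431173) = (1000/(-22) + 4983/23)*(220866/431173) = (1000*(-1/22) + 4983/23)*(220866/431173) = (-500/11 + 4983/23)*(220866/431173) = (43313/253)*(220866/431173) = 9566369058/109086769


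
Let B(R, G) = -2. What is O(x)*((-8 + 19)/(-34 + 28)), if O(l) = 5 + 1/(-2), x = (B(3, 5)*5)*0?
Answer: -33/4 ≈ -8.2500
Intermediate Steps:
x = 0 (x = -2*5*0 = -10*0 = 0)
O(l) = 9/2 (O(l) = 5 - ½ = 9/2)
O(x)*((-8 + 19)/(-34 + 28)) = 9*((-8 + 19)/(-34 + 28))/2 = 9*(11/(-6))/2 = 9*(11*(-⅙))/2 = (9/2)*(-11/6) = -33/4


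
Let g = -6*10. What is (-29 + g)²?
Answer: 7921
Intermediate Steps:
g = -60
(-29 + g)² = (-29 - 60)² = (-89)² = 7921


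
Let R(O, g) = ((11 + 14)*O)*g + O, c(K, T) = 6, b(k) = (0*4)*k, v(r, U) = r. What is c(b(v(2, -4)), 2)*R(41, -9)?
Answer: -55104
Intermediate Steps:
b(k) = 0 (b(k) = 0*k = 0)
R(O, g) = O + 25*O*g (R(O, g) = (25*O)*g + O = 25*O*g + O = O + 25*O*g)
c(b(v(2, -4)), 2)*R(41, -9) = 6*(41*(1 + 25*(-9))) = 6*(41*(1 - 225)) = 6*(41*(-224)) = 6*(-9184) = -55104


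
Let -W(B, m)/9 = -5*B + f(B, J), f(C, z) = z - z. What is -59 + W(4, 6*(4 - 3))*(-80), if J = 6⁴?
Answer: -14459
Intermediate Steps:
J = 1296
f(C, z) = 0
W(B, m) = 45*B (W(B, m) = -9*(-5*B + 0) = -(-45)*B = 45*B)
-59 + W(4, 6*(4 - 3))*(-80) = -59 + (45*4)*(-80) = -59 + 180*(-80) = -59 - 14400 = -14459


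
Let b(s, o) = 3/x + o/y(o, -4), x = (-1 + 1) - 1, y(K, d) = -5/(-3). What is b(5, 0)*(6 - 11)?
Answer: 15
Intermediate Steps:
y(K, d) = 5/3 (y(K, d) = -5*(-⅓) = 5/3)
x = -1 (x = 0 - 1 = -1)
b(s, o) = -3 + 3*o/5 (b(s, o) = 3/(-1) + o/(5/3) = 3*(-1) + o*(⅗) = -3 + 3*o/5)
b(5, 0)*(6 - 11) = (-3 + (⅗)*0)*(6 - 11) = (-3 + 0)*(-5) = -3*(-5) = 15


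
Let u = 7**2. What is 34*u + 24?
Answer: 1690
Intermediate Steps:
u = 49
34*u + 24 = 34*49 + 24 = 1666 + 24 = 1690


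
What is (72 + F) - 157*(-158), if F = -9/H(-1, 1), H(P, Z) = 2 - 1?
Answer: 24869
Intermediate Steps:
H(P, Z) = 1
F = -9 (F = -9/1 = -9*1 = -9)
(72 + F) - 157*(-158) = (72 - 9) - 157*(-158) = 63 + 24806 = 24869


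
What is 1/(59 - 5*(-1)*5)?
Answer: 1/84 ≈ 0.011905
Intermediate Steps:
1/(59 - 5*(-1)*5) = 1/(59 + 5*5) = 1/(59 + 25) = 1/84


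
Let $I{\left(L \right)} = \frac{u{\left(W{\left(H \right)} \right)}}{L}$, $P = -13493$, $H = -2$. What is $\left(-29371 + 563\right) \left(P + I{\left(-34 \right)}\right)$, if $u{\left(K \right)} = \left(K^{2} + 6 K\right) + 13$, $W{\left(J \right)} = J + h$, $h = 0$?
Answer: $\frac{6608079868}{17} \approx 3.8871 \cdot 10^{8}$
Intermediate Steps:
$W{\left(J \right)} = J$ ($W{\left(J \right)} = J + 0 = J$)
$u{\left(K \right)} = 13 + K^{2} + 6 K$
$I{\left(L \right)} = \frac{5}{L}$ ($I{\left(L \right)} = \frac{13 + \left(-2\right)^{2} + 6 \left(-2\right)}{L} = \frac{13 + 4 - 12}{L} = \frac{5}{L}$)
$\left(-29371 + 563\right) \left(P + I{\left(-34 \right)}\right) = \left(-29371 + 563\right) \left(-13493 + \frac{5}{-34}\right) = - 28808 \left(-13493 + 5 \left(- \frac{1}{34}\right)\right) = - 28808 \left(-13493 - \frac{5}{34}\right) = \left(-28808\right) \left(- \frac{458767}{34}\right) = \frac{6608079868}{17}$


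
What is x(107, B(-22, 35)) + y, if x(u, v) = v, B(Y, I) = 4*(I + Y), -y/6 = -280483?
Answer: 1682950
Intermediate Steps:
y = 1682898 (y = -6*(-280483) = 1682898)
B(Y, I) = 4*I + 4*Y
x(107, B(-22, 35)) + y = (4*35 + 4*(-22)) + 1682898 = (140 - 88) + 1682898 = 52 + 1682898 = 1682950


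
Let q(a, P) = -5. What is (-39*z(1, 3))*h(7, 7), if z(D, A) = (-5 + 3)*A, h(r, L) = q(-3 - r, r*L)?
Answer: -1170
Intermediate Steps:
h(r, L) = -5
z(D, A) = -2*A
(-39*z(1, 3))*h(7, 7) = -(-78)*3*(-5) = -39*(-6)*(-5) = 234*(-5) = -1170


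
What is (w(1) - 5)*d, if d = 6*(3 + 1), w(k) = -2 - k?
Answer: -192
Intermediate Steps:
d = 24 (d = 6*4 = 24)
(w(1) - 5)*d = ((-2 - 1*1) - 5)*24 = ((-2 - 1) - 5)*24 = (-3 - 5)*24 = -8*24 = -192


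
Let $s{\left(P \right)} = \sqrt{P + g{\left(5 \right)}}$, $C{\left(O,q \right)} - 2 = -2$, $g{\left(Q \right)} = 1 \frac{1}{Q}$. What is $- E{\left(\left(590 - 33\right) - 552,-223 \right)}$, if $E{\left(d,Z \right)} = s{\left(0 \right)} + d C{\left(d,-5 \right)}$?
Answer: $- \frac{\sqrt{5}}{5} \approx -0.44721$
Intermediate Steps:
$g{\left(Q \right)} = \frac{1}{Q}$
$C{\left(O,q \right)} = 0$ ($C{\left(O,q \right)} = 2 - 2 = 0$)
$s{\left(P \right)} = \sqrt{\frac{1}{5} + P}$ ($s{\left(P \right)} = \sqrt{P + \frac{1}{5}} = \sqrt{\frac{1}{5} + P}$)
$E{\left(d,Z \right)} = \frac{\sqrt{5}}{5}$ ($E{\left(d,Z \right)} = \frac{\sqrt{5 + 25 \cdot 0}}{5} + d 0 = \frac{\sqrt{5 + 0}}{5} + 0 = \frac{\sqrt{5}}{5} + 0 = \frac{\sqrt{5}}{5}$)
$- E{\left(\left(590 - 33\right) - 552,-223 \right)} = - \frac{\sqrt{5}}{5}$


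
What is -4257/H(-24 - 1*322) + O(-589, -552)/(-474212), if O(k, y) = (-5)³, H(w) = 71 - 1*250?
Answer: 2018742859/84883948 ≈ 23.782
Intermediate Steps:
H(w) = -179 (H(w) = 71 - 250 = -179)
O(k, y) = -125
-4257/H(-24 - 1*322) + O(-589, -552)/(-474212) = -4257/(-179) - 125/(-474212) = -4257*(-1/179) - 125*(-1/474212) = 4257/179 + 125/474212 = 2018742859/84883948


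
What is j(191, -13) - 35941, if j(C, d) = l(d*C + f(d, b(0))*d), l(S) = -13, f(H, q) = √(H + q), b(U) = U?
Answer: -35954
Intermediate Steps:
j(C, d) = -13
j(191, -13) - 35941 = -13 - 35941 = -35954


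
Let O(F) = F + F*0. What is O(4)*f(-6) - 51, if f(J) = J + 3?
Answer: -63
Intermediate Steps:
O(F) = F (O(F) = F + 0 = F)
f(J) = 3 + J
O(4)*f(-6) - 51 = 4*(3 - 6) - 51 = 4*(-3) - 51 = -12 - 51 = -63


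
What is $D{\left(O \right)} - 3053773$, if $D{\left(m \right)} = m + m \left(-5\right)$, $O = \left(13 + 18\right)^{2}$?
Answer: $-3057617$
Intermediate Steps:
$O = 961$ ($O = 31^{2} = 961$)
$D{\left(m \right)} = - 4 m$ ($D{\left(m \right)} = m - 5 m = - 4 m$)
$D{\left(O \right)} - 3053773 = \left(-4\right) 961 - 3053773 = -3844 - 3053773 = -3057617$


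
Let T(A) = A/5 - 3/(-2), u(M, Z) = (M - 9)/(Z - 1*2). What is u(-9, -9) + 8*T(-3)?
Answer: 486/55 ≈ 8.8364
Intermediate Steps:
u(M, Z) = (-9 + M)/(-2 + Z) (u(M, Z) = (-9 + M)/(Z - 2) = (-9 + M)/(-2 + Z))
T(A) = 3/2 + A/5 (T(A) = A*(⅕) - 3*(-½) = A/5 + 3/2 = 3/2 + A/5)
u(-9, -9) + 8*T(-3) = (-9 - 9)/(-2 - 9) + 8*(3/2 + (⅕)*(-3)) = -18/(-11) + 8*(3/2 - ⅗) = -1/11*(-18) + 8*(9/10) = 18/11 + 36/5 = 486/55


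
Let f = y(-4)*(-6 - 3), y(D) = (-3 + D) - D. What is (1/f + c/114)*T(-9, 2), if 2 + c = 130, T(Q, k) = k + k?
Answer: 2380/513 ≈ 4.6394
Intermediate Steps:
T(Q, k) = 2*k
c = 128 (c = -2 + 130 = 128)
y(D) = -3
f = 27 (f = -3*(-6 - 3) = -3*(-9) = 27)
(1/f + c/114)*T(-9, 2) = (1/27 + 128/114)*(2*2) = (1/27 + 128*(1/114))*4 = (1/27 + 64/57)*4 = (595/513)*4 = 2380/513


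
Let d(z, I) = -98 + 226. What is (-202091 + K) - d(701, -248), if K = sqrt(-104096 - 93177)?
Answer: -202219 + I*sqrt(197273) ≈ -2.0222e+5 + 444.15*I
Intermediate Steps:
d(z, I) = 128
K = I*sqrt(197273) (K = sqrt(-197273) = I*sqrt(197273) ≈ 444.15*I)
(-202091 + K) - d(701, -248) = (-202091 + I*sqrt(197273)) - 1*128 = (-202091 + I*sqrt(197273)) - 128 = -202219 + I*sqrt(197273)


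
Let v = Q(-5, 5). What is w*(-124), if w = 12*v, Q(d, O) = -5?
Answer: 7440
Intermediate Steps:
v = -5
w = -60 (w = 12*(-5) = -60)
w*(-124) = -60*(-124) = 7440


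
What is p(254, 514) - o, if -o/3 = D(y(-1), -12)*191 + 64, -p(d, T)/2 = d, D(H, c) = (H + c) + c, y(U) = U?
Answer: -14641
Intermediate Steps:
D(H, c) = H + 2*c
p(d, T) = -2*d
o = 14133 (o = -3*((-1 + 2*(-12))*191 + 64) = -3*((-1 - 24)*191 + 64) = -3*(-25*191 + 64) = -3*(-4775 + 64) = -3*(-4711) = 14133)
p(254, 514) - o = -2*254 - 1*14133 = -508 - 14133 = -14641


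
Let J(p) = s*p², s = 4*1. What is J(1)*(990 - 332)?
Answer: 2632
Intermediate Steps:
s = 4
J(p) = 4*p²
J(1)*(990 - 332) = (4*1²)*(990 - 332) = (4*1)*658 = 4*658 = 2632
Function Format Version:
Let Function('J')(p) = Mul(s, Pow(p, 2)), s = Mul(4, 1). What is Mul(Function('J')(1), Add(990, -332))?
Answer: 2632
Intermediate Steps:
s = 4
Function('J')(p) = Mul(4, Pow(p, 2))
Mul(Function('J')(1), Add(990, -332)) = Mul(Mul(4, Pow(1, 2)), Add(990, -332)) = Mul(Mul(4, 1), 658) = Mul(4, 658) = 2632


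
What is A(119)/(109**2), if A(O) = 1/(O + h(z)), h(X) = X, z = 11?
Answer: 1/1544530 ≈ 6.4745e-7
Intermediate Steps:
A(O) = 1/(11 + O) (A(O) = 1/(O + 11) = 1/(11 + O))
A(119)/(109**2) = 1/((11 + 119)*(109**2)) = 1/(130*11881) = (1/130)*(1/11881) = 1/1544530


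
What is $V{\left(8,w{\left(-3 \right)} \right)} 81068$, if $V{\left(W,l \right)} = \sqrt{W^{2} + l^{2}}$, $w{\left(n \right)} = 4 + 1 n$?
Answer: $81068 \sqrt{65} \approx 6.5359 \cdot 10^{5}$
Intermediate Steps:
$w{\left(n \right)} = 4 + n$
$V{\left(8,w{\left(-3 \right)} \right)} 81068 = \sqrt{8^{2} + \left(4 - 3\right)^{2}} \cdot 81068 = \sqrt{64 + 1^{2}} \cdot 81068 = \sqrt{64 + 1} \cdot 81068 = \sqrt{65} \cdot 81068 = 81068 \sqrt{65}$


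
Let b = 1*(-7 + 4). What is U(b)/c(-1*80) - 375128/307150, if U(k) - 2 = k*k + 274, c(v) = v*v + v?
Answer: -228327121/194118800 ≈ -1.1762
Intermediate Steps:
b = -3 (b = 1*(-3) = -3)
c(v) = v + v² (c(v) = v² + v = v + v²)
U(k) = 276 + k² (U(k) = 2 + (k*k + 274) = 2 + (k² + 274) = 2 + (274 + k²) = 276 + k²)
U(b)/c(-1*80) - 375128/307150 = (276 + (-3)²)/(((-1*80)*(1 - 1*80))) - 375128/307150 = (276 + 9)/((-80*(1 - 80))) - 375128*1/307150 = 285/((-80*(-79))) - 187564/153575 = 285/6320 - 187564/153575 = 285*(1/6320) - 187564/153575 = 57/1264 - 187564/153575 = -228327121/194118800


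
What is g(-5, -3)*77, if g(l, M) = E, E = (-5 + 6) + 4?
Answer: 385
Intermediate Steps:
E = 5 (E = 1 + 4 = 5)
g(l, M) = 5
g(-5, -3)*77 = 5*77 = 385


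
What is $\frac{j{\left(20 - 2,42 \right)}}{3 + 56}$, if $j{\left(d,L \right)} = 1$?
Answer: $\frac{1}{59} \approx 0.016949$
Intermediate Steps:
$\frac{j{\left(20 - 2,42 \right)}}{3 + 56} = 1 \frac{1}{3 + 56} = 1 \cdot \frac{1}{59} = \frac{1}{59}$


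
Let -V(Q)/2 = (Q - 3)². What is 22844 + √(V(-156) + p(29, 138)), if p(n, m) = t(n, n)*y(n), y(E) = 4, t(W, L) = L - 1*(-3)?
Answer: 22844 + I*√50434 ≈ 22844.0 + 224.58*I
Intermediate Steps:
t(W, L) = 3 + L (t(W, L) = L + 3 = 3 + L)
p(n, m) = 12 + 4*n (p(n, m) = (3 + n)*4 = 12 + 4*n)
V(Q) = -2*(-3 + Q)² (V(Q) = -2*(Q - 3)² = -2*(-3 + Q)²)
22844 + √(V(-156) + p(29, 138)) = 22844 + √(-2*(-3 - 156)² + (12 + 4*29)) = 22844 + √(-2*(-159)² + (12 + 116)) = 22844 + √(-2*25281 + 128) = 22844 + √(-50562 + 128) = 22844 + √(-50434) = 22844 + I*√50434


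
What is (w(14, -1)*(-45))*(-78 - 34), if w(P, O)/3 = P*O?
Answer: -211680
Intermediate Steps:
w(P, O) = 3*O*P (w(P, O) = 3*(P*O) = 3*(O*P) = 3*O*P)
(w(14, -1)*(-45))*(-78 - 34) = ((3*(-1)*14)*(-45))*(-78 - 34) = -42*(-45)*(-112) = 1890*(-112) = -211680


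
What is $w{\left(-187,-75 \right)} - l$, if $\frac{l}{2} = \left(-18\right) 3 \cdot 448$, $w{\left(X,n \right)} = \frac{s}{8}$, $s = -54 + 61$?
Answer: $\frac{387079}{8} \approx 48385.0$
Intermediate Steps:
$s = 7$
$w{\left(X,n \right)} = \frac{7}{8}$
$l = -48384$ ($l = 2 \left(-18\right) 3 \cdot 448 = 2 \left(\left(-54\right) 448\right) = 2 \left(-24192\right) = -48384$)
$w{\left(-187,-75 \right)} - l = \frac{7}{8} - -48384 = \frac{7}{8} + 48384 = \frac{387079}{8}$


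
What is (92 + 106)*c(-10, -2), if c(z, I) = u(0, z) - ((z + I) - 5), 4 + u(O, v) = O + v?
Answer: 594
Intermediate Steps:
u(O, v) = -4 + O + v (u(O, v) = -4 + (O + v) = -4 + O + v)
c(z, I) = 1 - I (c(z, I) = (-4 + 0 + z) - ((z + I) - 5) = (-4 + z) - ((I + z) - 5) = (-4 + z) - (-5 + I + z) = (-4 + z) + (5 - I - z) = 1 - I)
(92 + 106)*c(-10, -2) = (92 + 106)*(1 - 1*(-2)) = 198*(1 + 2) = 198*3 = 594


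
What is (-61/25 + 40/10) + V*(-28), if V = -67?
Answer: 46939/25 ≈ 1877.6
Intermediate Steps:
(-61/25 + 40/10) + V*(-28) = (-61/25 + 40/10) - 67*(-28) = (-61*1/25 + 40*(⅒)) + 1876 = (-61/25 + 4) + 1876 = 39/25 + 1876 = 46939/25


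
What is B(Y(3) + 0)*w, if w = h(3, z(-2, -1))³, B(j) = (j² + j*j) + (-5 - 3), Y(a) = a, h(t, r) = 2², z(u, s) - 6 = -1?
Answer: 640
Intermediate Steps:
z(u, s) = 5 (z(u, s) = 6 - 1 = 5)
h(t, r) = 4
B(j) = -8 + 2*j² (B(j) = (j² + j²) - 8 = 2*j² - 8 = -8 + 2*j²)
w = 64 (w = 4³ = 64)
B(Y(3) + 0)*w = (-8 + 2*(3 + 0)²)*64 = (-8 + 2*3²)*64 = (-8 + 2*9)*64 = (-8 + 18)*64 = 10*64 = 640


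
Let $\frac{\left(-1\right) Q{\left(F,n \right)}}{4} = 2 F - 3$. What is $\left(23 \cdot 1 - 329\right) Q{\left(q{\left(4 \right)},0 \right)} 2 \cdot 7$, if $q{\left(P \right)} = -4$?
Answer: $-188496$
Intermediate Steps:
$Q{\left(F,n \right)} = 12 - 8 F$ ($Q{\left(F,n \right)} = - 4 \left(2 F - 3\right) = - 4 \left(-3 + 2 F\right) = 12 - 8 F$)
$\left(23 \cdot 1 - 329\right) Q{\left(q{\left(4 \right)},0 \right)} 2 \cdot 7 = \left(23 \cdot 1 - 329\right) \left(12 - -32\right) 2 \cdot 7 = \left(23 - 329\right) \left(12 + 32\right) 2 \cdot 7 = - 306 \cdot 44 \cdot 2 \cdot 7 = - 306 \cdot 88 \cdot 7 = \left(-306\right) 616 = -188496$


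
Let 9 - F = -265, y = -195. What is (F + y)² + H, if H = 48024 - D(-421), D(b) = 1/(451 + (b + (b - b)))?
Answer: 1627949/30 ≈ 54265.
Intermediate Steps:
F = 274 (F = 9 - 1*(-265) = 9 + 265 = 274)
D(b) = 1/(451 + b) (D(b) = 1/(451 + (b + 0)) = 1/(451 + b))
H = 1440719/30 (H = 48024 - 1/(451 - 421) = 48024 - 1/30 = 1440719/30 ≈ 48024.)
(F + y)² + H = (274 - 195)² + 1440719/30 = 79² + 1440719/30 = 6241 + 1440719/30 = 1627949/30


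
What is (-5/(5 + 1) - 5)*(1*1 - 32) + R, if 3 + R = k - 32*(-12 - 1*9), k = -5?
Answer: 5069/6 ≈ 844.83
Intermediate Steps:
R = 664 (R = -3 + (-5 - 32*(-12 - 1*9)) = -3 + (-5 - 32*(-12 - 9)) = -3 + (-5 - 32*(-21)) = -3 + (-5 + 672) = -3 + 667 = 664)
(-5/(5 + 1) - 5)*(1*1 - 32) + R = (-5/(5 + 1) - 5)*(1*1 - 32) + 664 = (-5/6 - 5)*(1 - 32) + 664 = (-5*1/6 - 5)*(-31) + 664 = (-5/6 - 5)*(-31) + 664 = -35/6*(-31) + 664 = 1085/6 + 664 = 5069/6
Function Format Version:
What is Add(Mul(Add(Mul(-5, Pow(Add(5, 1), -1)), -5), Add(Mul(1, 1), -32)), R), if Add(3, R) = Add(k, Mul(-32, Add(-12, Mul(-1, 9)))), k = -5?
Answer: Rational(5069, 6) ≈ 844.83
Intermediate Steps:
R = 664 (R = Add(-3, Add(-5, Mul(-32, Add(-12, Mul(-1, 9))))) = Add(-3, Add(-5, Mul(-32, Add(-12, -9)))) = Add(-3, Add(-5, Mul(-32, -21))) = Add(-3, Add(-5, 672)) = Add(-3, 667) = 664)
Add(Mul(Add(Mul(-5, Pow(Add(5, 1), -1)), -5), Add(Mul(1, 1), -32)), R) = Add(Mul(Add(Mul(-5, Pow(Add(5, 1), -1)), -5), Add(Mul(1, 1), -32)), 664) = Add(Mul(Add(Mul(-5, Pow(6, -1)), -5), Add(1, -32)), 664) = Add(Mul(Add(Mul(-5, Rational(1, 6)), -5), -31), 664) = Add(Mul(Add(Rational(-5, 6), -5), -31), 664) = Add(Mul(Rational(-35, 6), -31), 664) = Add(Rational(1085, 6), 664) = Rational(5069, 6)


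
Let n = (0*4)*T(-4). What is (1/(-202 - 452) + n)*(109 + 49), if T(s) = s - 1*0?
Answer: -79/327 ≈ -0.24159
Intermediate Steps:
T(s) = s (T(s) = s + 0 = s)
n = 0 (n = (0*4)*(-4) = 0*(-4) = 0)
(1/(-202 - 452) + n)*(109 + 49) = (1/(-202 - 452) + 0)*(109 + 49) = (1/(-654) + 0)*158 = (-1/654 + 0)*158 = -1/654*158 = -79/327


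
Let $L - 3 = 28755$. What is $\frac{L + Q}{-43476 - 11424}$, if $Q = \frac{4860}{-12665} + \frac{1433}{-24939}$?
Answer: $- \frac{106860529097}{204003513900} \approx -0.52382$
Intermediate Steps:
$L = 28758$ ($L = 3 + 28755 = 28758$)
$Q = - \frac{1639441}{3715911}$ ($Q = 4860 \left(- \frac{1}{12665}\right) + 1433 \left(- \frac{1}{24939}\right) = - \frac{972}{2533} - \frac{1433}{24939} = - \frac{1639441}{3715911} \approx -0.4412$)
$\frac{L + Q}{-43476 - 11424} = \frac{28758 - \frac{1639441}{3715911}}{-43476 - 11424} = \frac{106860529097}{3715911 \left(-54900\right)} = \frac{106860529097}{3715911} \left(- \frac{1}{54900}\right) = - \frac{106860529097}{204003513900}$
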